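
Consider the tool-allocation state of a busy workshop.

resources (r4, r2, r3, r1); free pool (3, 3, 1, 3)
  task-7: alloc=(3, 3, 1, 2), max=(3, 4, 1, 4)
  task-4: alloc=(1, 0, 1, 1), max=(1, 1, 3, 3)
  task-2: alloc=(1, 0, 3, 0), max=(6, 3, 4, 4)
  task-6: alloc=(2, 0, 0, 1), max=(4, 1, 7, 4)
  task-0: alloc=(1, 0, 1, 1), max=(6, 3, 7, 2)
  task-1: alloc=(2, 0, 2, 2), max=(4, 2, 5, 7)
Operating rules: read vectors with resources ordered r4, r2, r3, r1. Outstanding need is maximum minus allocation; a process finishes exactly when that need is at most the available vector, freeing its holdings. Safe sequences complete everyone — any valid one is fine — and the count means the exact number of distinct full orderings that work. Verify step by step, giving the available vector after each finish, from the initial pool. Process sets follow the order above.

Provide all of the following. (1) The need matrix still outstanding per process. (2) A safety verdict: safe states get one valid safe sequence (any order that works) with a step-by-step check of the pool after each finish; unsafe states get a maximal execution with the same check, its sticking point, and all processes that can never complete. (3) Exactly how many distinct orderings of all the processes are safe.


(1) Need matrix, components ordered r4, r2, r3, r1:
  task-7: (0, 1, 0, 2)
  task-4: (0, 1, 2, 2)
  task-2: (5, 3, 1, 4)
  task-6: (2, 1, 7, 3)
  task-0: (5, 3, 6, 1)
  task-1: (2, 2, 3, 5)
(2) SAFE. One safe sequence: task-7, task-2, task-4, task-1, task-0, task-6.
Key observation: nothing binds to the last unit here — the tightest requested-resource margin is 1, first seen at task-7 ((0, 1, 0, 2) against (3, 3, 1, 3)).
Check, step by step:
  pool = (3, 3, 1, 3)
  run task-7 (needs (0, 1, 0, 2), free (3, 3, 1, 3)); after release of (3, 3, 1, 2) the pool is (6, 6, 2, 5)
  run task-2 (needs (5, 3, 1, 4), free (6, 6, 2, 5)); after release of (1, 0, 3, 0) the pool is (7, 6, 5, 5)
  run task-4 (needs (0, 1, 2, 2), free (7, 6, 5, 5)); after release of (1, 0, 1, 1) the pool is (8, 6, 6, 6)
  run task-1 (needs (2, 2, 3, 5), free (8, 6, 6, 6)); after release of (2, 0, 2, 2) the pool is (10, 6, 8, 8)
  run task-0 (needs (5, 3, 6, 1), free (10, 6, 8, 8)); after release of (1, 0, 1, 1) the pool is (11, 6, 9, 9)
  run task-6 (needs (2, 1, 7, 3), free (11, 6, 9, 9)); after release of (2, 0, 0, 1) the pool is (13, 6, 9, 10)
(3) Exactly 16 of the possible complete orderings are safe sequences.


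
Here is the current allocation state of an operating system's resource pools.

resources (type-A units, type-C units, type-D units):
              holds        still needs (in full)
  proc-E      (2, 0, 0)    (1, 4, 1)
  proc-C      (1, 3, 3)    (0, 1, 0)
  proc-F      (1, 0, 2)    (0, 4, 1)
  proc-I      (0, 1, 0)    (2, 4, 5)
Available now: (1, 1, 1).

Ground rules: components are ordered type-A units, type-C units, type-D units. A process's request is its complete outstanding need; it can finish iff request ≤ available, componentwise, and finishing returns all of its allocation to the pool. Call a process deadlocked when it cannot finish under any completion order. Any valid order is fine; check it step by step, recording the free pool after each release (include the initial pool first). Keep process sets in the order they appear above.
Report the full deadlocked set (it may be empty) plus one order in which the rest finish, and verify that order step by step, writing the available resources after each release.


No process is deadlocked.
Key observation: there is always a runnable process — proc-C first — so the state unwinds completely.
A valid finishing order for the others: proc-C, proc-F, proc-E, proc-I. Step-by-step check:
  pool = (1, 1, 1)
  proc-C: need (0, 1, 0) fits (1, 1, 1); releases (1, 3, 3), pool now (2, 4, 4)
  proc-F: need (0, 4, 1) fits (2, 4, 4); releases (1, 0, 2), pool now (3, 4, 6)
  proc-E: need (1, 4, 1) fits (3, 4, 6); releases (2, 0, 0), pool now (5, 4, 6)
  proc-I: need (2, 4, 5) fits (5, 4, 6); releases (0, 1, 0), pool now (5, 5, 6)


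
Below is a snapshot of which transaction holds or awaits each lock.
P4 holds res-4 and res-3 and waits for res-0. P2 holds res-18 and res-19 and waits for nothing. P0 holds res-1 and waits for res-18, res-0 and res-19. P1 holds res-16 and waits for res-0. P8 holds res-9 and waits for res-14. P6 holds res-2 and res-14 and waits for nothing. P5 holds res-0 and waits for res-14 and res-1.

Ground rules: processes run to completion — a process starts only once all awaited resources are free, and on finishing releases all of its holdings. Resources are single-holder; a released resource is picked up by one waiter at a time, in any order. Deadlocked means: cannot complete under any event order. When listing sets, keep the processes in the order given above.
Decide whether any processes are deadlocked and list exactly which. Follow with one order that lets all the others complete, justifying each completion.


The deadlocked set is P4, P0, P1 and P5.
Key observation: nobody on the ring P5 -> P0 -> P5 can start until another member finishes, which never happens; P4 and P1 wait into the deadlock from upstream.
A valid finishing order for the others: P6, P8, P2.
Step-by-step check:
  P6 waits on nothing -> runs at once and releases res-2 and res-14
  P8 waits on res-14 — all released -> runs and releases res-9
  P2 waits on nothing -> runs at once and releases res-18 and res-19


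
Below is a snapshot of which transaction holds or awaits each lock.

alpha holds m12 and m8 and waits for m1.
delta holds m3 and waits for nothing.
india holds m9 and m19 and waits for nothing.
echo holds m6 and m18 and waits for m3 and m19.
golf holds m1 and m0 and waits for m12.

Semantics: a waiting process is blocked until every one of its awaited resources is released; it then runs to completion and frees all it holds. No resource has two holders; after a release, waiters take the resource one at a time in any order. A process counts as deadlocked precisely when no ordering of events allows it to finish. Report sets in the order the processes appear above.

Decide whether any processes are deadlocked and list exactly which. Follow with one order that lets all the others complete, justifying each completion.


Deadlocked: alpha and golf.
Key observation: alpha -> golf -> alpha is a circular wait — nothing in it can go first; no other process is dragged down with it.
The rest can finish in the order delta, india, echo.
Walking it through:
  run delta (it waits on nothing); releases m3
  run india (it waits on nothing); releases m9 and m19
  run echo (all its waits — m3 and m19 — are resolved); releases m6 and m18


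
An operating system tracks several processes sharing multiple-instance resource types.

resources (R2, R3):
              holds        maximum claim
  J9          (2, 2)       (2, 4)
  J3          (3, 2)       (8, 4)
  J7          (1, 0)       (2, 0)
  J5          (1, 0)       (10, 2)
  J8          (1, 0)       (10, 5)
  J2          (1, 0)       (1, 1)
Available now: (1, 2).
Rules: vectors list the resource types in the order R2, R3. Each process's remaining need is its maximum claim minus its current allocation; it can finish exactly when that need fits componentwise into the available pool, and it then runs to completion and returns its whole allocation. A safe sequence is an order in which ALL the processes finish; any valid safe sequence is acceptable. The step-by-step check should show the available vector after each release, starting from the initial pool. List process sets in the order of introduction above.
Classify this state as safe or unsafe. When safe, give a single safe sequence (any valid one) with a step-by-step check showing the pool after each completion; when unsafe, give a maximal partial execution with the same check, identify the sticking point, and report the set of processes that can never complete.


The state is UNSAFE.
Key observation: once J7, J9, J2, J3 finish, the pool peaks at (8, 6) — and every remaining process still needs more R2 than that.
The run J7, J9, J2, J3 cannot be extended any further. Check, step by step:
  pool = (1, 2)
  J7: need (1, 0) fits (1, 2); releases (1, 0), pool now (2, 2)
  J9: need (0, 2) fits (2, 2); releases (2, 2), pool now (4, 4)
  J2: need (0, 1) fits (4, 4); releases (1, 0), pool now (5, 4)
  J3: need (5, 2) fits (5, 4); releases (3, 2), pool now (8, 6)
  J5 still needs (9, 2) but only (8, 6) is free — short on R2
  J8 still needs (9, 5) but only (8, 6) is free — short on R2
Never able to finish: J5 and J8.


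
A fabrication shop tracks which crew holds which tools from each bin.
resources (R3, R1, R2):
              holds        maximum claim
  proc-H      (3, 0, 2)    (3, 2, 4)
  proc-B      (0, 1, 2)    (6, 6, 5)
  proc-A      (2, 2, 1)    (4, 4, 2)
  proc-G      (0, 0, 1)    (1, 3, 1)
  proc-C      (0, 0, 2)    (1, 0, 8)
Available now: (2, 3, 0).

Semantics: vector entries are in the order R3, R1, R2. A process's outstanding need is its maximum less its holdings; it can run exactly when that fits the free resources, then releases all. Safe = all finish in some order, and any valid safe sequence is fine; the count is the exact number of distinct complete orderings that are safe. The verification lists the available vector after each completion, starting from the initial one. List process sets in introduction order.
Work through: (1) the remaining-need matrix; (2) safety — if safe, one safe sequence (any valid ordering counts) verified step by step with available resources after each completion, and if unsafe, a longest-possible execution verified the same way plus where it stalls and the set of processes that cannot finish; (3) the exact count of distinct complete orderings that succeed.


(1) Need matrix, components ordered R3, R1, R2:
  proc-H: (0, 2, 2)
  proc-B: (6, 5, 3)
  proc-A: (2, 2, 1)
  proc-G: (1, 3, 0)
  proc-C: (1, 0, 6)
(2) SAFE, for example via the order proc-G, proc-A, proc-H, proc-B, proc-C.
Key observation: proc-G marks the first exact bind of the order: its need (1, 3, 0) fits the free (2, 3, 0) with zero slack on a requested resource.
Verifying each step:
  pool = (2, 3, 0)
  proc-G: need (1, 3, 0) fits (2, 3, 0); releases (0, 0, 1), pool now (2, 3, 1)
  proc-A: need (2, 2, 1) fits (2, 3, 1); releases (2, 2, 1), pool now (4, 5, 2)
  proc-H: need (0, 2, 2) fits (4, 5, 2); releases (3, 0, 2), pool now (7, 5, 4)
  proc-B: need (6, 5, 3) fits (7, 5, 4); releases (0, 1, 2), pool now (7, 6, 6)
  proc-C: need (1, 0, 6) fits (7, 6, 6); releases (0, 0, 2), pool now (7, 6, 8)
(3) The exact count: 1 of the possible complete orderings is a safe sequence.


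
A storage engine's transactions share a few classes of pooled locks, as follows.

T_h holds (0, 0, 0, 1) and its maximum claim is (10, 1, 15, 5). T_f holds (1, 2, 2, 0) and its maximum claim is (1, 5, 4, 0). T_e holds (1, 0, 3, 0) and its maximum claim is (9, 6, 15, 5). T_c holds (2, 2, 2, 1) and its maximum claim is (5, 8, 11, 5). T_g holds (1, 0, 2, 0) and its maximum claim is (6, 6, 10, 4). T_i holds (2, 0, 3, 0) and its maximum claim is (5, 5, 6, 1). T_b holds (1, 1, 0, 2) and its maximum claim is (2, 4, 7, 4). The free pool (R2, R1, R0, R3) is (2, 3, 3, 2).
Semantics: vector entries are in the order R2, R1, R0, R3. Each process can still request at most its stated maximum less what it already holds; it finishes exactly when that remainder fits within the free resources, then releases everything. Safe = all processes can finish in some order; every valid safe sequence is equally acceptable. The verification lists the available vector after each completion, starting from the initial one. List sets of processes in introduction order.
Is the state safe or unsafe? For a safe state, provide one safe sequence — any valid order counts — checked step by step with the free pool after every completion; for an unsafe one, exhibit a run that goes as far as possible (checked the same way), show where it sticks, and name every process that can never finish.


SAFE. One safe sequence: T_f, T_i, T_b, T_g, T_c, T_e, T_h.
Key observation: the first exact fit in this order is T_f — it needs (0, 3, 2, 0) with (2, 3, 3, 2) free, meeting a requested resource to the last unit.
Check, step by step:
  pool = (2, 3, 3, 2)
  T_f: need (0, 3, 2, 0) fits (2, 3, 3, 2); releases (1, 2, 2, 0), pool now (3, 5, 5, 2)
  T_i: need (3, 5, 3, 1) fits (3, 5, 5, 2); releases (2, 0, 3, 0), pool now (5, 5, 8, 2)
  T_b: need (1, 3, 7, 2) fits (5, 5, 8, 2); releases (1, 1, 0, 2), pool now (6, 6, 8, 4)
  T_g: need (5, 6, 8, 4) fits (6, 6, 8, 4); releases (1, 0, 2, 0), pool now (7, 6, 10, 4)
  T_c: need (3, 6, 9, 4) fits (7, 6, 10, 4); releases (2, 2, 2, 1), pool now (9, 8, 12, 5)
  T_e: need (8, 6, 12, 5) fits (9, 8, 12, 5); releases (1, 0, 3, 0), pool now (10, 8, 15, 5)
  T_h: need (10, 1, 15, 4) fits (10, 8, 15, 5); releases (0, 0, 0, 1), pool now (10, 8, 15, 6)


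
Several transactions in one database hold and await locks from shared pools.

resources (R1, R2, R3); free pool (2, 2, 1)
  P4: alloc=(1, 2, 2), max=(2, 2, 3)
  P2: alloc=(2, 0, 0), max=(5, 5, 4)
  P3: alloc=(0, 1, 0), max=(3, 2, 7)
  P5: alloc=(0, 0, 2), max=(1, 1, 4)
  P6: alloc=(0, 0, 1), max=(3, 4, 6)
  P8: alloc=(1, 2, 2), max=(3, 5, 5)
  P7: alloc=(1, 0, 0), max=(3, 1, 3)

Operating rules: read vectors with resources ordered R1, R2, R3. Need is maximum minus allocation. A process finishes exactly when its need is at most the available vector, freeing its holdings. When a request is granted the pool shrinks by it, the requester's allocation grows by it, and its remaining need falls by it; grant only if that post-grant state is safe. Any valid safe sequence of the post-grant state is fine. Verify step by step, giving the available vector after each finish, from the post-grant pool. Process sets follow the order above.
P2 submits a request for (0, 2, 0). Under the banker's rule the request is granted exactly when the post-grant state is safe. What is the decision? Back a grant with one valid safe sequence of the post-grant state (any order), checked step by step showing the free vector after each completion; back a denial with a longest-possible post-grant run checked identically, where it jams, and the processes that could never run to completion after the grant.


DENY. Granting would leave the state unsafe.
Key observation: after P4, P5, P7 the pool peaks at (4, 2, 5), and each blocked process is short somewhere: P2 on R2; P3 on R3; P6 on R2; P8 on R2.
After a pretend grant, a maximal execution: P4, P5, P7 — then nothing else fits. Walking it through:
  pool = (2, 0, 1)
  P4: need (1, 0, 1) fits (2, 0, 1); releases (1, 2, 2), pool now (3, 2, 3)
  P5: need (1, 1, 2) fits (3, 2, 3); releases (0, 0, 2), pool now (3, 2, 5)
  P7: need (2, 1, 3) fits (3, 2, 5); releases (1, 0, 0), pool now (4, 2, 5)
  P2 still needs (3, 3, 4) but only (4, 2, 5) is free — short on R2
  P3 still needs (3, 1, 7) but only (4, 2, 5) is free — short on R3
  P6 still needs (3, 4, 5) but only (4, 2, 5) is free — short on R2
  P8 still needs (2, 3, 3) but only (4, 2, 5) is free — short on R2
Post-grant, the permanently blocked set is P2, P3, P6 and P8.


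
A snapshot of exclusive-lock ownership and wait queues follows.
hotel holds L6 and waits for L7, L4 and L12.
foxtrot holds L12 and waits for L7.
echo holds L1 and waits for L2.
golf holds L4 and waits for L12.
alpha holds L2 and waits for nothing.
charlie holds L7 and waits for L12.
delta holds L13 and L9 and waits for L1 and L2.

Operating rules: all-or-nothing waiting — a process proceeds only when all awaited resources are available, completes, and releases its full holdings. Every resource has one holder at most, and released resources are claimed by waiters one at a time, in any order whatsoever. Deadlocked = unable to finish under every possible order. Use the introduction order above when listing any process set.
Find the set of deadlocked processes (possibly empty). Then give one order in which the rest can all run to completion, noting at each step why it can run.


Deadlocked set: hotel, foxtrot, golf and charlie.
Key observation: the loop foxtrot -> charlie -> foxtrot blocks itself forever; hotel and golf wait into the deadlock from upstream.
A valid finishing order for the others: alpha, echo, delta.
Verifying each step:
  alpha waits on nothing -> runs at once and releases L2
  echo waits on L2 — all released -> runs and releases L1
  delta waits on L1 and L2 — all released -> runs and releases L13 and L9


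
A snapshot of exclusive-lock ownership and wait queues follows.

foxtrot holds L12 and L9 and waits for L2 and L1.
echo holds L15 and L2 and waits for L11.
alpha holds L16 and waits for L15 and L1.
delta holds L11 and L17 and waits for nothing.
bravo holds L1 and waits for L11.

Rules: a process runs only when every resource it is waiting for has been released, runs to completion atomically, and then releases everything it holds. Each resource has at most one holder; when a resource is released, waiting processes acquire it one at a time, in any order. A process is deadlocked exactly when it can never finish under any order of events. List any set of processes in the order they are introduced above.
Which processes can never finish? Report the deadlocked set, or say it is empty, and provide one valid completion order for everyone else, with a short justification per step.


No process is deadlocked.
Key observation: every chain of waits terminates; starting from the processes that wait on nothing, all the rest unlock in turn.
A valid finishing order for the others: delta, echo, bravo, foxtrot, alpha.
Step-by-step check:
  delta waits on nothing -> runs at once and releases L11 and L17
  run echo (all its waits — L11 — are resolved); releases L15 and L2
  run bravo (all its waits — L11 — are resolved); releases L1
  run foxtrot (all its waits — L2 and L1 — are resolved); releases L12 and L9
  run alpha (all its waits — L15 and L1 — are resolved); releases L16


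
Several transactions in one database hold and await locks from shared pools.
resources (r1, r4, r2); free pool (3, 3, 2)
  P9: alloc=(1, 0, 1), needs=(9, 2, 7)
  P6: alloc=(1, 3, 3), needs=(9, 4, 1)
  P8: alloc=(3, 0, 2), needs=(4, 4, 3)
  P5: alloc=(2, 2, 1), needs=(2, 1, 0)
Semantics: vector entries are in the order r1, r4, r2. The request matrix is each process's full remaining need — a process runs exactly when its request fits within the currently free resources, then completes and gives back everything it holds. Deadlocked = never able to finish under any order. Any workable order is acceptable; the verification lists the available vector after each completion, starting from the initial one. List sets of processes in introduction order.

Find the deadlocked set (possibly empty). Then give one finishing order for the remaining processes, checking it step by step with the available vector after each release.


Deadlocked set: P9 and P6.
Key observation: r1 is the bottleneck — with P5, P8 done the pool holds (8, 5, 5), short of every remaining need.
The rest can finish in the order P5, P8. Walking it through:
  pool = (3, 3, 2)
  P5 needs (2, 1, 0) <= (3, 3, 2) -> finishes; pool += (2, 2, 1) = (5, 5, 3)
  P8 needs (4, 4, 3) <= (5, 5, 3) -> finishes; pool += (3, 0, 2) = (8, 5, 5)
The blocked processes can never fit:
  P9 cannot run: need (9, 2, 7) vs free (8, 5, 5) (insufficient r1 and r2)
  P6 cannot run: need (9, 4, 1) vs free (8, 5, 5) (insufficient r1)


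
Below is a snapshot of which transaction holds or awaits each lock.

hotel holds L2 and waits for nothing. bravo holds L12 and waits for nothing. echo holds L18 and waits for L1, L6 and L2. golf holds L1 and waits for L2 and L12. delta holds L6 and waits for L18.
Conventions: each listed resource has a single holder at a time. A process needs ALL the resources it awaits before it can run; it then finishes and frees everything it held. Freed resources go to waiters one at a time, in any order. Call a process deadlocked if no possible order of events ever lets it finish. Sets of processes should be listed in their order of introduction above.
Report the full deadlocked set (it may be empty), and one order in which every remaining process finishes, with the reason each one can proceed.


Deadlocked: echo and delta.
Key observation: nobody on the ring echo -> delta -> echo can start until another member finishes, which never happens; no other process is dragged down with it.
A valid finishing order for the others: bravo, hotel, golf.
Walking it through:
  bravo: no waits; runs immediately, freeing L12
  hotel: no waits; runs immediately, freeing L2
  golf: everything it awaited (L2 and L12) is free; runs, freeing L1


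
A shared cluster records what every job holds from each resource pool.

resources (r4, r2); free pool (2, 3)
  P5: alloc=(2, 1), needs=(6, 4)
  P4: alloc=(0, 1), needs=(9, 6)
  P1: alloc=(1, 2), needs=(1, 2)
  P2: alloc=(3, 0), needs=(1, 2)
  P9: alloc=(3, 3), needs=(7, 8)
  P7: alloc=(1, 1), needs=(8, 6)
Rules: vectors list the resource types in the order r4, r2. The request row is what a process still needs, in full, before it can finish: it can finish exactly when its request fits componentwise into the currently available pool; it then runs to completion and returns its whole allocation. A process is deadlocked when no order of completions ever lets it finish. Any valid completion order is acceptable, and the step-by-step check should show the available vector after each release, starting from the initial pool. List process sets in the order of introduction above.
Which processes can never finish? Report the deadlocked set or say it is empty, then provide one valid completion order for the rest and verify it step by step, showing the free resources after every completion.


No process is deadlocked.
Key observation: P2 fits the free pool immediately, and its release cascades until everyone finishes.
The rest can finish in the order P2, P1, P5, P7, P4, P9. Check, step by step:
  pool = (2, 3)
  P2: need (1, 2) fits (2, 3); releases (3, 0), pool now (5, 3)
  P1: need (1, 2) fits (5, 3); releases (1, 2), pool now (6, 5)
  P5: need (6, 4) fits (6, 5); releases (2, 1), pool now (8, 6)
  P7: need (8, 6) fits (8, 6); releases (1, 1), pool now (9, 7)
  P4: need (9, 6) fits (9, 7); releases (0, 1), pool now (9, 8)
  P9: need (7, 8) fits (9, 8); releases (3, 3), pool now (12, 11)


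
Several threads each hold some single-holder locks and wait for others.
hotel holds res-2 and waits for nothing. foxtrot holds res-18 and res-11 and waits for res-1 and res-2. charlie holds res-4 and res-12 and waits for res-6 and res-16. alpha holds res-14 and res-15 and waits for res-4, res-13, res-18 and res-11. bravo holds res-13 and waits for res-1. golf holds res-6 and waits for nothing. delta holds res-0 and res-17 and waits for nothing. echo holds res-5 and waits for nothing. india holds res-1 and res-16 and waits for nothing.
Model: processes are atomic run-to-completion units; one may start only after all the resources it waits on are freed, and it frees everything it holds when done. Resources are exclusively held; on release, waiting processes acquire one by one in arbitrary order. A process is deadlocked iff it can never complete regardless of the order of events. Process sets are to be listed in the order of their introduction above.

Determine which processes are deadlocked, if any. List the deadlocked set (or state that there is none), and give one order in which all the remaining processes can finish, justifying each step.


The deadlocked set is empty.
Key observation: although several processes wait, no cycle exists — each chain bottoms out at a free runner.
One completion order for the rest: india, bravo, echo, delta, hotel, foxtrot, golf, charlie, alpha.
Verifying each step:
  run india (it waits on nothing); releases res-1 and res-16
  bravo: everything it awaited (res-1) is free; runs, freeing res-13
  run echo (it waits on nothing); releases res-5
  run delta (it waits on nothing); releases res-0 and res-17
  run hotel (it waits on nothing); releases res-2
  foxtrot: everything it awaited (res-1 and res-2) is free; runs, freeing res-18 and res-11
  run golf (it waits on nothing); releases res-6
  charlie: everything it awaited (res-6 and res-16) is free; runs, freeing res-4 and res-12
  alpha: everything it awaited (res-4, res-13, res-18 and res-11) is free; runs, freeing res-14 and res-15


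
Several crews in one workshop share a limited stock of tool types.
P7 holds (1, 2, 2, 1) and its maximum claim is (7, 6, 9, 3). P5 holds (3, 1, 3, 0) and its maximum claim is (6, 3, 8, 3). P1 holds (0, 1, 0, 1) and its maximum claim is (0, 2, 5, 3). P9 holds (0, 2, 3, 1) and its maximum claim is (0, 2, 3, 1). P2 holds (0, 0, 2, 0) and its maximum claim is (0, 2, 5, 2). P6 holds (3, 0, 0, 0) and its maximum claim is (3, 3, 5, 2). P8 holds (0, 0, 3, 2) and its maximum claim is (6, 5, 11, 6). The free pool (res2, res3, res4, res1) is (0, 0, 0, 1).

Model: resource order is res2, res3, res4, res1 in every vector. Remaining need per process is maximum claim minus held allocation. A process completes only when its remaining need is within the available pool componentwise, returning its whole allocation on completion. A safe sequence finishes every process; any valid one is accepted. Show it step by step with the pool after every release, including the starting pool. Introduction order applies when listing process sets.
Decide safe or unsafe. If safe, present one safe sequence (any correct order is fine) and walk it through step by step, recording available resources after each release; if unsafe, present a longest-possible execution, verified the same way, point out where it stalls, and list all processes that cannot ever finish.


The state is SAFE; one workable sequence: P9, P2, P1, P6, P5, P7, P8.
Key observation: at P2 the run first touches a limit — (0, 2, 3, 2) against (0, 2, 3, 2), exact on a resource it actually requests.
Step-by-step check:
  pool = (0, 0, 0, 1)
  P9 needs (0, 0, 0, 0) <= (0, 0, 0, 1) -> finishes; pool += (0, 2, 3, 1) = (0, 2, 3, 2)
  P2 needs (0, 2, 3, 2) <= (0, 2, 3, 2) -> finishes; pool += (0, 0, 2, 0) = (0, 2, 5, 2)
  P1 needs (0, 1, 5, 2) <= (0, 2, 5, 2) -> finishes; pool += (0, 1, 0, 1) = (0, 3, 5, 3)
  P6 needs (0, 3, 5, 2) <= (0, 3, 5, 3) -> finishes; pool += (3, 0, 0, 0) = (3, 3, 5, 3)
  P5 needs (3, 2, 5, 3) <= (3, 3, 5, 3) -> finishes; pool += (3, 1, 3, 0) = (6, 4, 8, 3)
  P7 needs (6, 4, 7, 2) <= (6, 4, 8, 3) -> finishes; pool += (1, 2, 2, 1) = (7, 6, 10, 4)
  P8 needs (6, 5, 8, 4) <= (7, 6, 10, 4) -> finishes; pool += (0, 0, 3, 2) = (7, 6, 13, 6)


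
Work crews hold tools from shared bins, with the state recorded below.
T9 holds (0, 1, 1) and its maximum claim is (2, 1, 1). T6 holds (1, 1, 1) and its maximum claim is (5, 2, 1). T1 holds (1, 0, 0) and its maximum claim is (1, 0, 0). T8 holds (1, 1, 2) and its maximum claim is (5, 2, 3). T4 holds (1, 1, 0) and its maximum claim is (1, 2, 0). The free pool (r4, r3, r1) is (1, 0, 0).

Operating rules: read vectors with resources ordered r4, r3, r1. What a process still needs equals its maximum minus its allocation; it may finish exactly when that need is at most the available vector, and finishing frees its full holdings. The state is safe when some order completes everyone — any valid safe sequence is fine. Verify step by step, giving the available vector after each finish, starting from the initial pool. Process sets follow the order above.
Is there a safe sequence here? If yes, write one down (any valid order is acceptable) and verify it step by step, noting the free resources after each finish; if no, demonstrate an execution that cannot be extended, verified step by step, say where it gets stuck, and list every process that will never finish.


UNSAFE.
Key observation: the pool after T1, T9, T4 is (3, 2, 1); every surviving request exceeds it in r4, so progress ends there.
Going as far as possible: T1, T9, T4; after that, nothing fits. Step-by-step check:
  pool = (1, 0, 0)
  run T1 (needs (0, 0, 0), free (1, 0, 0)); after release of (1, 0, 0) the pool is (2, 0, 0)
  run T9 (needs (2, 0, 0), free (2, 0, 0)); after release of (0, 1, 1) the pool is (2, 1, 1)
  run T4 (needs (0, 1, 0), free (2, 1, 1)); after release of (1, 1, 0) the pool is (3, 2, 1)
  blocked: T6 wants (4, 1, 0), pool (3, 2, 1) — not enough r4
  blocked: T8 wants (4, 1, 1), pool (3, 2, 1) — not enough r4
Never able to finish: T6 and T8.


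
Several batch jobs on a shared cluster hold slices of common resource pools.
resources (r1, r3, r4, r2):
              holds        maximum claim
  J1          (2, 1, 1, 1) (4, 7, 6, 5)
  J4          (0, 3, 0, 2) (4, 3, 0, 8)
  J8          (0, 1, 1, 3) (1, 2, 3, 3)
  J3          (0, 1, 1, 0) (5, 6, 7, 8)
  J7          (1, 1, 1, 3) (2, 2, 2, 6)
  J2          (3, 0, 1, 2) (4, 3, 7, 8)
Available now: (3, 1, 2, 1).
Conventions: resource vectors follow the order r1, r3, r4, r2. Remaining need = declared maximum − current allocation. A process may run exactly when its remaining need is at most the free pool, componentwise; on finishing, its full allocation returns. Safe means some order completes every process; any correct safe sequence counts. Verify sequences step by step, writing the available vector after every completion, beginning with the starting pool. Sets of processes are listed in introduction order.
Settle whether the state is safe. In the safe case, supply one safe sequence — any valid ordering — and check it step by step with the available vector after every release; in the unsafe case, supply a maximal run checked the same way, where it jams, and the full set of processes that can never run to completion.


UNSAFE — no complete ordering exists.
Key observation: J8, J7, J4 can finish, but then (4, 6, 4, 9) is all there is, and the blocked group's r4 demands exceed it.
A maximal execution: J8, J7, J4 — then nothing else fits. Walking it through:
  pool = (3, 1, 2, 1)
  J8: need (1, 1, 2, 0) fits (3, 1, 2, 1); releases (0, 1, 1, 3), pool now (3, 2, 3, 4)
  J7: need (1, 1, 1, 3) fits (3, 2, 3, 4); releases (1, 1, 1, 3), pool now (4, 3, 4, 7)
  J4: need (4, 0, 0, 6) fits (4, 3, 4, 7); releases (0, 3, 0, 2), pool now (4, 6, 4, 9)
  J1 still needs (2, 6, 5, 4) but only (4, 6, 4, 9) is free — short on r4
  J3 still needs (5, 5, 6, 8) but only (4, 6, 4, 9) is free — short on r1 and r4
  J2 still needs (1, 3, 6, 6) but only (4, 6, 4, 9) is free — short on r4
Never able to finish: J1, J3 and J2.


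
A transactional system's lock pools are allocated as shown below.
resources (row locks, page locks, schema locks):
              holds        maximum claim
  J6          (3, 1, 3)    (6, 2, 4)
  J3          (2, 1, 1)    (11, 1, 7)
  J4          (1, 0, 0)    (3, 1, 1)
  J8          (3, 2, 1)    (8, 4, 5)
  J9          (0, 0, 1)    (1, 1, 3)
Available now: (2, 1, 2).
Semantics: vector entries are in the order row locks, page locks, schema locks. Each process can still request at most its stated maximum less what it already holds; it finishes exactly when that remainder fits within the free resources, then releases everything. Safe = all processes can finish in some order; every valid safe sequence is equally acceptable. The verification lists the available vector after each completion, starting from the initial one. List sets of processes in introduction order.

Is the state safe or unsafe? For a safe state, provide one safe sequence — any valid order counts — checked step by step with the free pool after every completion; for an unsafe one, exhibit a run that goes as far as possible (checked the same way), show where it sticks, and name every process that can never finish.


SAFE — a valid safe sequence is J4, J6, J8, J3, J9.
Key observation: J4 marks the first exact bind of the order: its need (2, 1, 1) fits the free (2, 1, 2) with zero slack on a requested resource.
Verifying each step:
  pool = (2, 1, 2)
  run J4 (needs (2, 1, 1), free (2, 1, 2)); after release of (1, 0, 0) the pool is (3, 1, 2)
  run J6 (needs (3, 1, 1), free (3, 1, 2)); after release of (3, 1, 3) the pool is (6, 2, 5)
  run J8 (needs (5, 2, 4), free (6, 2, 5)); after release of (3, 2, 1) the pool is (9, 4, 6)
  run J3 (needs (9, 0, 6), free (9, 4, 6)); after release of (2, 1, 1) the pool is (11, 5, 7)
  run J9 (needs (1, 1, 2), free (11, 5, 7)); after release of (0, 0, 1) the pool is (11, 5, 8)


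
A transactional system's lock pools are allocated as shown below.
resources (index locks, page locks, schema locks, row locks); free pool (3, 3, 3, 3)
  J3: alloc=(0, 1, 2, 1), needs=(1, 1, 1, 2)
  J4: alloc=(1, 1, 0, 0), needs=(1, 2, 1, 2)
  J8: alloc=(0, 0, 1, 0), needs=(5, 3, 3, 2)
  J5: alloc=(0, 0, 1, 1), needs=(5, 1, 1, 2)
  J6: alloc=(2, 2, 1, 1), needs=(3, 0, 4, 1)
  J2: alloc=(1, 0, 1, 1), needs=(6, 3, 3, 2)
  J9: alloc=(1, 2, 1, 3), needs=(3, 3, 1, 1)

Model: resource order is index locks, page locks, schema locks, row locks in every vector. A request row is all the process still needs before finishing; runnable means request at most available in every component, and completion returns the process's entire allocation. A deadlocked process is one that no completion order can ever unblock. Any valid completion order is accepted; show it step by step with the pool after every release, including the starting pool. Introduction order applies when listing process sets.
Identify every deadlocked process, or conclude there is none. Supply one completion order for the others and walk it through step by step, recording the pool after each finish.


The deadlocked set is empty.
Key observation: the pool covers J9 at once, and every later process fits after earlier releases.
A valid finishing order for the others: J9, J4, J6, J3, J8, J5, J2. Verifying each step:
  pool = (3, 3, 3, 3)
  J9: need (3, 3, 1, 1) fits (3, 3, 3, 3); releases (1, 2, 1, 3), pool now (4, 5, 4, 6)
  J4: need (1, 2, 1, 2) fits (4, 5, 4, 6); releases (1, 1, 0, 0), pool now (5, 6, 4, 6)
  J6: need (3, 0, 4, 1) fits (5, 6, 4, 6); releases (2, 2, 1, 1), pool now (7, 8, 5, 7)
  J3: need (1, 1, 1, 2) fits (7, 8, 5, 7); releases (0, 1, 2, 1), pool now (7, 9, 7, 8)
  J8: need (5, 3, 3, 2) fits (7, 9, 7, 8); releases (0, 0, 1, 0), pool now (7, 9, 8, 8)
  J5: need (5, 1, 1, 2) fits (7, 9, 8, 8); releases (0, 0, 1, 1), pool now (7, 9, 9, 9)
  J2: need (6, 3, 3, 2) fits (7, 9, 9, 9); releases (1, 0, 1, 1), pool now (8, 9, 10, 10)


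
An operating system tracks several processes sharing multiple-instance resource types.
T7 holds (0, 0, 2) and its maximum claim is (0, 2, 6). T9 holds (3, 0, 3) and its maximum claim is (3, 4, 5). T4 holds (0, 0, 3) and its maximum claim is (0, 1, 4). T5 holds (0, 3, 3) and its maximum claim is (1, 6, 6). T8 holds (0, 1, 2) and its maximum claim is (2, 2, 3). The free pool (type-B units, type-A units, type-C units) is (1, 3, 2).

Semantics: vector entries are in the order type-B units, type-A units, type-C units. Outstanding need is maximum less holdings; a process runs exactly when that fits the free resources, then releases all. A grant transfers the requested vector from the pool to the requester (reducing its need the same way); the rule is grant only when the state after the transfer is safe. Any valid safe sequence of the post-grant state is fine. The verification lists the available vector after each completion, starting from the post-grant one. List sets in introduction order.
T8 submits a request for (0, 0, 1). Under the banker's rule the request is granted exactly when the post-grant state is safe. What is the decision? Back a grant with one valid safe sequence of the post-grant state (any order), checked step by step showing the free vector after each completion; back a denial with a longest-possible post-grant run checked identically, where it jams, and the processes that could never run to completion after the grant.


GRANT: granting preserves safety; a valid post-grant sequence is T4, T5, T9, T8, T7.
Key observation: (1, 3, 1) free after granting still covers T4 first, and each release covers the next.
Check on the post-grant state, step by step:
  pool = (1, 3, 1)
  T4 needs (0, 1, 1) <= (1, 3, 1) -> finishes; pool += (0, 0, 3) = (1, 3, 4)
  T5 needs (1, 3, 3) <= (1, 3, 4) -> finishes; pool += (0, 3, 3) = (1, 6, 7)
  T9 needs (0, 4, 2) <= (1, 6, 7) -> finishes; pool += (3, 0, 3) = (4, 6, 10)
  T8 needs (2, 1, 0) <= (4, 6, 10) -> finishes; pool += (0, 1, 3) = (4, 7, 13)
  T7 needs (0, 2, 4) <= (4, 7, 13) -> finishes; pool += (0, 0, 2) = (4, 7, 15)


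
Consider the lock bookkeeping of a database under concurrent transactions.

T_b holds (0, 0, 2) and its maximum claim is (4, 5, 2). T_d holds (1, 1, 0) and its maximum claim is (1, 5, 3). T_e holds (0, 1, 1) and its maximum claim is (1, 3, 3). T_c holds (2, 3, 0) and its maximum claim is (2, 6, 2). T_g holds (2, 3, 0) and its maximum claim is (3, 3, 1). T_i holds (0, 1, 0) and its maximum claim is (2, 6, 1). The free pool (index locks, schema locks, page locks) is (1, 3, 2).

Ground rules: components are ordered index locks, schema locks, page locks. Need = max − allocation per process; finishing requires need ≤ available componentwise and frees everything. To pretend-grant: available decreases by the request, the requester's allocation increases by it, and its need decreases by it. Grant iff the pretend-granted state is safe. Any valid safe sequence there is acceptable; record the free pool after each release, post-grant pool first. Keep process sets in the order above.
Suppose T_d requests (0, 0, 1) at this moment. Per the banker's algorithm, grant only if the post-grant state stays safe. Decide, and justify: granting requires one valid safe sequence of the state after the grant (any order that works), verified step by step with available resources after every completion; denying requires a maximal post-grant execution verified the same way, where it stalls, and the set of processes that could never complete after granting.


DENY: after the grant no complete ordering would exist.
Key observation: after T_g, T_i the pool peaks at (3, 7, 1), and each blocked process is short somewhere: T_b on index locks; T_d on page locks; T_e on page locks; T_c on page locks.
On the post-grant state, T_g, T_i is a maximal run — nothing extends it. Check, step by step:
  pool = (1, 3, 1)
  T_g: need (1, 0, 1) fits (1, 3, 1); releases (2, 3, 0), pool now (3, 6, 1)
  T_i: need (2, 5, 1) fits (3, 6, 1); releases (0, 1, 0), pool now (3, 7, 1)
  T_b still needs (4, 5, 0) but only (3, 7, 1) is free — short on index locks
  T_d still needs (0, 4, 2) but only (3, 7, 1) is free — short on page locks
  T_e still needs (1, 2, 2) but only (3, 7, 1) is free — short on page locks
  T_c still needs (0, 3, 2) but only (3, 7, 1) is free — short on page locks
Processes that could never finish after the grant: T_b, T_d, T_e and T_c.


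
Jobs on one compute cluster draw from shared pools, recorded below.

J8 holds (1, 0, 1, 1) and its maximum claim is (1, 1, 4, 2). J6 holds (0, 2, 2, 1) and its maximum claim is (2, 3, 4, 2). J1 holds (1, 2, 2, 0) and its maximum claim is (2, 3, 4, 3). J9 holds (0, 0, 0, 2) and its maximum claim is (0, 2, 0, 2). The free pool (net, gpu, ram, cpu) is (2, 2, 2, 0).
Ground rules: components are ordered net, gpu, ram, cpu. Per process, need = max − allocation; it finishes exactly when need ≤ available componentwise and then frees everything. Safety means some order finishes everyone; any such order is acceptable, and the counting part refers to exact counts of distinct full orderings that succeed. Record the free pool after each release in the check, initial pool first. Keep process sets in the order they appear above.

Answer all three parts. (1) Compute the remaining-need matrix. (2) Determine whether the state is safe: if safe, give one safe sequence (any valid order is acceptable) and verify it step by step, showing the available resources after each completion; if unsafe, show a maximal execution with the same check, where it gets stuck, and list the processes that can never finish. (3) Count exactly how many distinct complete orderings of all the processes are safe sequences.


(1) Need matrix, components ordered net, gpu, ram, cpu:
  J8: (0, 1, 3, 1)
  J6: (2, 1, 2, 1)
  J1: (1, 1, 2, 3)
  J9: (0, 2, 0, 0)
(2) The state is SAFE; one workable sequence: J9, J6, J1, J8.
Key observation: the order's first zero-slack moment is J9 ((0, 2, 0, 0) needed, (2, 2, 2, 0) free — a requested resource with nothing to spare).
Step-by-step check:
  pool = (2, 2, 2, 0)
  run J9 (needs (0, 2, 0, 0), free (2, 2, 2, 0)); after release of (0, 0, 0, 2) the pool is (2, 2, 2, 2)
  run J6 (needs (2, 1, 2, 1), free (2, 2, 2, 2)); after release of (0, 2, 2, 1) the pool is (2, 4, 4, 3)
  run J1 (needs (1, 1, 2, 3), free (2, 4, 4, 3)); after release of (1, 2, 2, 0) the pool is (3, 6, 6, 3)
  run J8 (needs (0, 1, 3, 1), free (3, 6, 6, 3)); after release of (1, 0, 1, 1) the pool is (4, 6, 7, 4)
(3) Precisely 2 of the possible complete orderings are safe sequences.
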